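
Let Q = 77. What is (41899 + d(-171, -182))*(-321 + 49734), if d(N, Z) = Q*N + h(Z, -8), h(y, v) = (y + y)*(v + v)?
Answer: 1707515628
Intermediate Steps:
h(y, v) = 4*v*y (h(y, v) = (2*y)*(2*v) = 4*v*y)
d(N, Z) = -32*Z + 77*N (d(N, Z) = 77*N + 4*(-8)*Z = 77*N - 32*Z = -32*Z + 77*N)
(41899 + d(-171, -182))*(-321 + 49734) = (41899 + (-32*(-182) + 77*(-171)))*(-321 + 49734) = (41899 + (5824 - 13167))*49413 = (41899 - 7343)*49413 = 34556*49413 = 1707515628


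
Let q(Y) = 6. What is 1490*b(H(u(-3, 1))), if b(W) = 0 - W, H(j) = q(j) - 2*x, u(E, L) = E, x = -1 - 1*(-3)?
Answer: -2980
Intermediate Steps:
x = 2 (x = -1 + 3 = 2)
H(j) = 2 (H(j) = 6 - 2*2 = 6 - 4 = 2)
b(W) = -W
1490*b(H(u(-3, 1))) = 1490*(-1*2) = 1490*(-2) = -2980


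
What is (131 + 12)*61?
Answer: 8723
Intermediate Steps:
(131 + 12)*61 = 143*61 = 8723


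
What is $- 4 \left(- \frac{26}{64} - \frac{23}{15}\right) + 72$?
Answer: $\frac{9571}{120} \approx 79.758$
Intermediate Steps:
$- 4 \left(- \frac{26}{64} - \frac{23}{15}\right) + 72 = - 4 \left(\left(-26\right) \frac{1}{64} - \frac{23}{15}\right) + 72 = - 4 \left(- \frac{13}{32} - \frac{23}{15}\right) + 72 = \left(-4\right) \left(- \frac{931}{480}\right) + 72 = \frac{931}{120} + 72 = \frac{9571}{120}$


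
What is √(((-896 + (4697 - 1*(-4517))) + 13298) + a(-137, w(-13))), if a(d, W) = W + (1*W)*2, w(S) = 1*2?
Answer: √21622 ≈ 147.04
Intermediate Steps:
w(S) = 2
a(d, W) = 3*W (a(d, W) = W + W*2 = W + 2*W = 3*W)
√(((-896 + (4697 - 1*(-4517))) + 13298) + a(-137, w(-13))) = √(((-896 + (4697 - 1*(-4517))) + 13298) + 3*2) = √(((-896 + (4697 + 4517)) + 13298) + 6) = √(((-896 + 9214) + 13298) + 6) = √((8318 + 13298) + 6) = √(21616 + 6) = √21622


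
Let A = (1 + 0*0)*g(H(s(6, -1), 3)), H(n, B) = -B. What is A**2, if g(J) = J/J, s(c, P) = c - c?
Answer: 1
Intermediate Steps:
s(c, P) = 0
g(J) = 1
A = 1 (A = (1 + 0*0)*1 = (1 + 0)*1 = 1*1 = 1)
A**2 = 1**2 = 1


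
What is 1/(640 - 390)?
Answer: 1/250 ≈ 0.0040000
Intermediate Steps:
1/(640 - 390) = 1/250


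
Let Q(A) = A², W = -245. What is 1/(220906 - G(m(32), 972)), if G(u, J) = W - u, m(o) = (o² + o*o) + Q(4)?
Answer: 1/223215 ≈ 4.4800e-6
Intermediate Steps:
m(o) = 16 + 2*o² (m(o) = (o² + o*o) + 4² = (o² + o²) + 16 = 2*o² + 16 = 16 + 2*o²)
G(u, J) = -245 - u
1/(220906 - G(m(32), 972)) = 1/(220906 - (-245 - (16 + 2*32²))) = 1/(220906 - (-245 - (16 + 2*1024))) = 1/(220906 - (-245 - (16 + 2048))) = 1/(220906 - (-245 - 1*2064)) = 1/(220906 - (-245 - 2064)) = 1/(220906 - 1*(-2309)) = 1/(220906 + 2309) = 1/223215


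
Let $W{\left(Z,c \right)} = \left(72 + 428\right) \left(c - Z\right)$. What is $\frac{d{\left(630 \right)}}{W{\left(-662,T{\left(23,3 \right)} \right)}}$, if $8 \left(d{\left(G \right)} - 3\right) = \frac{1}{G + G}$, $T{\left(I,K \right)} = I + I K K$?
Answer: $\frac{30241}{4495680000} \approx 6.7267 \cdot 10^{-6}$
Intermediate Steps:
$T{\left(I,K \right)} = I + I K^{2}$
$d{\left(G \right)} = 3 + \frac{1}{16 G}$ ($d{\left(G \right)} = 3 + \frac{1}{8 \left(G + G\right)} = 3 + \frac{1}{8 \cdot 2 G} = 3 + \frac{\frac{1}{2} \frac{1}{G}}{8} = 3 + \frac{1}{16 G}$)
$W{\left(Z,c \right)} = - 500 Z + 500 c$ ($W{\left(Z,c \right)} = 500 \left(c - Z\right) = - 500 Z + 500 c$)
$\frac{d{\left(630 \right)}}{W{\left(-662,T{\left(23,3 \right)} \right)}} = \frac{3 + \frac{1}{16 \cdot 630}}{\left(-500\right) \left(-662\right) + 500 \cdot 23 \left(1 + 3^{2}\right)} = \frac{3 + \frac{1}{16} \cdot \frac{1}{630}}{331000 + 500 \cdot 23 \left(1 + 9\right)} = \frac{3 + \frac{1}{10080}}{331000 + 500 \cdot 23 \cdot 10} = \frac{30241}{10080 \left(331000 + 500 \cdot 230\right)} = \frac{30241}{10080 \left(331000 + 115000\right)} = \frac{30241}{10080 \cdot 446000} = \frac{30241}{10080} \cdot \frac{1}{446000} = \frac{30241}{4495680000}$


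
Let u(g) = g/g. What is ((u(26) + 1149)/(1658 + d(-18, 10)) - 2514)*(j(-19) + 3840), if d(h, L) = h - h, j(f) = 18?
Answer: -8038262598/829 ≈ -9.6963e+6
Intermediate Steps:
d(h, L) = 0
u(g) = 1
((u(26) + 1149)/(1658 + d(-18, 10)) - 2514)*(j(-19) + 3840) = ((1 + 1149)/(1658 + 0) - 2514)*(18 + 3840) = (1150/1658 - 2514)*3858 = (1150*(1/1658) - 2514)*3858 = (575/829 - 2514)*3858 = -2083531/829*3858 = -8038262598/829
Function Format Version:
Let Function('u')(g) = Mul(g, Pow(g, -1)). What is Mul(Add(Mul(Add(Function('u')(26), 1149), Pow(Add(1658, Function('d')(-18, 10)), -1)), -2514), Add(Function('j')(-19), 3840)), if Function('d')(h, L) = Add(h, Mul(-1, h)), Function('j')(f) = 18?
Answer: Rational(-8038262598, 829) ≈ -9.6963e+6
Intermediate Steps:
Function('d')(h, L) = 0
Function('u')(g) = 1
Mul(Add(Mul(Add(Function('u')(26), 1149), Pow(Add(1658, Function('d')(-18, 10)), -1)), -2514), Add(Function('j')(-19), 3840)) = Mul(Add(Mul(Add(1, 1149), Pow(Add(1658, 0), -1)), -2514), Add(18, 3840)) = Mul(Add(Mul(1150, Pow(1658, -1)), -2514), 3858) = Mul(Add(Mul(1150, Rational(1, 1658)), -2514), 3858) = Mul(Add(Rational(575, 829), -2514), 3858) = Mul(Rational(-2083531, 829), 3858) = Rational(-8038262598, 829)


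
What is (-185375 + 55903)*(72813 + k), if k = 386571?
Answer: -59477365248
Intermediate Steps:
(-185375 + 55903)*(72813 + k) = (-185375 + 55903)*(72813 + 386571) = -129472*459384 = -59477365248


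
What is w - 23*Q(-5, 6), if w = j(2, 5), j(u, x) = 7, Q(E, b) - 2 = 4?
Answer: -131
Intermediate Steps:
Q(E, b) = 6 (Q(E, b) = 2 + 4 = 6)
w = 7
w - 23*Q(-5, 6) = 7 - 23*6 = 7 - 138 = -131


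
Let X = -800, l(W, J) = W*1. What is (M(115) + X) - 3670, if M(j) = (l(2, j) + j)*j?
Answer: 8985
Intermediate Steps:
l(W, J) = W
M(j) = j*(2 + j) (M(j) = (2 + j)*j = j*(2 + j))
(M(115) + X) - 3670 = (115*(2 + 115) - 800) - 3670 = (115*117 - 800) - 3670 = (13455 - 800) - 3670 = 12655 - 3670 = 8985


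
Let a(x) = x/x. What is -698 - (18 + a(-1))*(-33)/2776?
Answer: -1937021/2776 ≈ -697.77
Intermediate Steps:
a(x) = 1
-698 - (18 + a(-1))*(-33)/2776 = -698 - (18 + 1)*(-33)/2776 = -698 - 19*(-33)/2776 = -698 - (-627)/2776 = -698 - 1*(-627/2776) = -698 + 627/2776 = -1937021/2776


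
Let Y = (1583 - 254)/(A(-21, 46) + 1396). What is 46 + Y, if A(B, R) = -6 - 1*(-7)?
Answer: 65591/1397 ≈ 46.951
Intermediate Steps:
A(B, R) = 1 (A(B, R) = -6 + 7 = 1)
Y = 1329/1397 (Y = (1583 - 254)/(1 + 1396) = 1329/1397 ≈ 0.95132)
46 + Y = 46 + 1329/1397 = 65591/1397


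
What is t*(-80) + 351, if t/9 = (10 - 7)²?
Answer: -6129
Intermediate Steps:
t = 81 (t = 9*(10 - 7)² = 9*3² = 9*9 = 81)
t*(-80) + 351 = 81*(-80) + 351 = -6480 + 351 = -6129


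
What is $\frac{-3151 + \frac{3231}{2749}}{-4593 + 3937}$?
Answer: $\frac{2164717}{450836} \approx 4.8016$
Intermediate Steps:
$\frac{-3151 + \frac{3231}{2749}}{-4593 + 3937} = \frac{-3151 + 3231 \cdot \frac{1}{2749}}{-656} = \left(-3151 + \frac{3231}{2749}\right) \left(- \frac{1}{656}\right) = \left(- \frac{8658868}{2749}\right) \left(- \frac{1}{656}\right) = \frac{2164717}{450836}$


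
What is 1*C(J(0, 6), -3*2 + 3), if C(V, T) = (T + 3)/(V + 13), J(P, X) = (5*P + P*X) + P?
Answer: 0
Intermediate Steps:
J(P, X) = 6*P + P*X
C(V, T) = (3 + T)/(13 + V)
1*C(J(0, 6), -3*2 + 3) = 1*((3 + (-3*2 + 3))/(13 + 0*(6 + 6))) = 1*((3 + (-6 + 3))/(13 + 0*12)) = 1*((3 - 3)/(13 + 0)) = 1*(0/13) = 1*((1/13)*0) = 1*0 = 0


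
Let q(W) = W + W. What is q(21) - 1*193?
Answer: -151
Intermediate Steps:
q(W) = 2*W
q(21) - 1*193 = 2*21 - 1*193 = 42 - 193 = -151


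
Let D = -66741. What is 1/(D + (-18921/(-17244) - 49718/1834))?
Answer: -5270916/351923310769 ≈ -1.4977e-5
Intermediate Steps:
1/(D + (-18921/(-17244) - 49718/1834)) = 1/(-66741 + (-18921/(-17244) - 49718/1834)) = 1/(-66741 + (-18921*(-1/17244) - 49718*1/1834)) = 1/(-66741 + (6307/5748 - 24859/917)) = 1/(-66741 - 137106013/5270916) = 1/(-351923310769/5270916) = -5270916/351923310769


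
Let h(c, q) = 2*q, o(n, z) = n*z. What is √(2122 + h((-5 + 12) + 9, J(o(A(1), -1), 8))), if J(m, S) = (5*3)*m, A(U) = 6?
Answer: √1942 ≈ 44.068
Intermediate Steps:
J(m, S) = 15*m
√(2122 + h((-5 + 12) + 9, J(o(A(1), -1), 8))) = √(2122 + 2*(15*(6*(-1)))) = √(2122 + 2*(15*(-6))) = √(2122 + 2*(-90)) = √(2122 - 180) = √1942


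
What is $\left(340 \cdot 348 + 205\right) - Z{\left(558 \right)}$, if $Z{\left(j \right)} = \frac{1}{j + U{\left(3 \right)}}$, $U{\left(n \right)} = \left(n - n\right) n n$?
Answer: $\frac{66136949}{558} \approx 1.1853 \cdot 10^{5}$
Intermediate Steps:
$U{\left(n \right)} = 0$ ($U{\left(n \right)} = 0 n n = 0 n = 0$)
$Z{\left(j \right)} = \frac{1}{j}$ ($Z{\left(j \right)} = \frac{1}{j + 0} = \frac{1}{j}$)
$\left(340 \cdot 348 + 205\right) - Z{\left(558 \right)} = \left(340 \cdot 348 + 205\right) - \frac{1}{558} = \left(118320 + 205\right) - \frac{1}{558} = 118525 - \frac{1}{558} = \frac{66136949}{558}$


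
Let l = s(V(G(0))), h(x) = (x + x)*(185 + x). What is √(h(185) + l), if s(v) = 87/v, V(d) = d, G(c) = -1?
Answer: √136813 ≈ 369.88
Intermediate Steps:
h(x) = 2*x*(185 + x) (h(x) = (2*x)*(185 + x) = 2*x*(185 + x))
l = -87 (l = 87/(-1) = 87*(-1) = -87)
√(h(185) + l) = √(2*185*(185 + 185) - 87) = √(2*185*370 - 87) = √(136900 - 87) = √136813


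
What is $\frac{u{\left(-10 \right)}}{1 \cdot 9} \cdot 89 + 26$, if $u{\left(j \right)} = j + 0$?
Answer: $- \frac{656}{9} \approx -72.889$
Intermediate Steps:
$u{\left(j \right)} = j$
$\frac{u{\left(-10 \right)}}{1 \cdot 9} \cdot 89 + 26 = - \frac{10}{1 \cdot 9} \cdot 89 + 26 = - \frac{10}{9} \cdot 89 + 26 = \left(-10\right) \frac{1}{9} \cdot 89 + 26 = \left(- \frac{10}{9}\right) 89 + 26 = - \frac{890}{9} + 26 = - \frac{656}{9}$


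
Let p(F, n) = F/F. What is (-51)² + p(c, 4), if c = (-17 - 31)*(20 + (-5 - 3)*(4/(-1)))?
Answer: 2602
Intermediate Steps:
c = -2496 (c = -48*(20 - 32*(-1)) = -48*(20 - 8*(-4)) = -48*(20 + 32) = -48*52 = -2496)
p(F, n) = 1
(-51)² + p(c, 4) = (-51)² + 1 = 2601 + 1 = 2602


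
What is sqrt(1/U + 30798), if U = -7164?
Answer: sqrt(43906737329)/1194 ≈ 175.49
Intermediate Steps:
sqrt(1/U + 30798) = sqrt(1/(-7164) + 30798) = sqrt(-1/7164 + 30798) = sqrt(220636871/7164) = sqrt(43906737329)/1194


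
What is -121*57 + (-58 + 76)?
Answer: -6879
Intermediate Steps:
-121*57 + (-58 + 76) = -6897 + 18 = -6879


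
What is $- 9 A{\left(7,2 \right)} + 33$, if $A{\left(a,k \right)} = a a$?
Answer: $-408$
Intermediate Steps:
$A{\left(a,k \right)} = a^{2}$
$- 9 A{\left(7,2 \right)} + 33 = - 9 \cdot 7^{2} + 33 = \left(-9\right) 49 + 33 = -441 + 33 = -408$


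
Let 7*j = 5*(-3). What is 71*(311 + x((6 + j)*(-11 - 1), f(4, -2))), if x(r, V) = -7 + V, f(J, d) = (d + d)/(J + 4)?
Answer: 43097/2 ≈ 21549.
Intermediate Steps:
j = -15/7 (j = (5*(-3))/7 = (⅐)*(-15) = -15/7 ≈ -2.1429)
f(J, d) = 2*d/(4 + J) (f(J, d) = (2*d)/(4 + J) = 2*d/(4 + J))
71*(311 + x((6 + j)*(-11 - 1), f(4, -2))) = 71*(311 + (-7 + 2*(-2)/(4 + 4))) = 71*(311 + (-7 + 2*(-2)/8)) = 71*(311 + (-7 + 2*(-2)*(⅛))) = 71*(311 + (-7 - ½)) = 71*(311 - 15/2) = 71*(607/2) = 43097/2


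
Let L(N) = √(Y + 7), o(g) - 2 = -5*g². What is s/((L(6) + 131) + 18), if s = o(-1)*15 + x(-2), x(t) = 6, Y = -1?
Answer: -5811/22195 + 39*√6/22195 ≈ -0.25751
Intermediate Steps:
o(g) = 2 - 5*g²
L(N) = √6 (L(N) = √(-1 + 7) = √6)
s = -39 (s = (2 - 5*(-1)²)*15 + 6 = (2 - 5*1)*15 + 6 = (2 - 5)*15 + 6 = -3*15 + 6 = -45 + 6 = -39)
s/((L(6) + 131) + 18) = -39/((√6 + 131) + 18) = -39/((131 + √6) + 18) = -39/(149 + √6)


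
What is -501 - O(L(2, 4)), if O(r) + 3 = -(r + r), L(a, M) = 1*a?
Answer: -494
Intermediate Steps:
L(a, M) = a
O(r) = -3 - 2*r (O(r) = -3 - (r + r) = -3 - 2*r)
-501 - O(L(2, 4)) = -501 - (-3 - 2*2) = -501 - (-3 - 4) = -501 - 1*(-7) = -501 + 7 = -494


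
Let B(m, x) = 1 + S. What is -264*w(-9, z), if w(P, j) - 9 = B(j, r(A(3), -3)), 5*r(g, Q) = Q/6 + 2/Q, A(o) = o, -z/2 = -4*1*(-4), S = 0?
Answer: -2640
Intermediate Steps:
z = -32 (z = -2*(-4*1)*(-4) = -(-8)*(-4) = -2*16 = -32)
r(g, Q) = Q/30 + 2/(5*Q) (r(g, Q) = (Q/6 + 2/Q)/5 = (2/Q + Q/6)/5 = Q/30 + 2/(5*Q))
B(m, x) = 1 (B(m, x) = 1 + 0 = 1)
w(P, j) = 10 (w(P, j) = 9 + 1 = 10)
-264*w(-9, z) = -264*10 = -2640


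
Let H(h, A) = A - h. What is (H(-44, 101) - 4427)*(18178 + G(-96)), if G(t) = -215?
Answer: -76917566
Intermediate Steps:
(H(-44, 101) - 4427)*(18178 + G(-96)) = ((101 - 1*(-44)) - 4427)*(18178 - 215) = ((101 + 44) - 4427)*17963 = (145 - 4427)*17963 = -4282*17963 = -76917566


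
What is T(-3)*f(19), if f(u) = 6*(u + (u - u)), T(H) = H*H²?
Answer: -3078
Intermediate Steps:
T(H) = H³
f(u) = 6*u (f(u) = 6*(u + 0) = 6*u)
T(-3)*f(19) = (-3)³*(6*19) = -27*114 = -3078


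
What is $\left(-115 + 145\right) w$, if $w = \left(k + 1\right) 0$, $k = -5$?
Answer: $0$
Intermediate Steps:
$w = 0$ ($w = \left(-5 + 1\right) 0 = \left(-4\right) 0 = 0$)
$\left(-115 + 145\right) w = \left(-115 + 145\right) 0 = 30 \cdot 0 = 0$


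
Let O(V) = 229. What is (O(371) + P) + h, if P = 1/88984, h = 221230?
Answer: 19706307657/88984 ≈ 2.2146e+5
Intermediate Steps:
P = 1/88984 ≈ 1.1238e-5
(O(371) + P) + h = (229 + 1/88984) + 221230 = 20377337/88984 + 221230 = 19706307657/88984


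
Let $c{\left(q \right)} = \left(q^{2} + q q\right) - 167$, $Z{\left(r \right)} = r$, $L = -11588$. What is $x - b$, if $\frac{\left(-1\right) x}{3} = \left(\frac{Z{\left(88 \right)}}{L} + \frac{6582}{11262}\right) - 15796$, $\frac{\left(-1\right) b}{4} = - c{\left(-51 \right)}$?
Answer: $\frac{148156194767}{5437669} \approx 27246.0$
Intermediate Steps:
$c{\left(q \right)} = -167 + 2 q^{2}$ ($c{\left(q \right)} = \left(q^{2} + q^{2}\right) - 167 = 2 q^{2} - 167 = -167 + 2 q^{2}$)
$b = 20140$ ($b = - 4 \left(- (-167 + 2 \left(-51\right)^{2})\right) = - 4 \left(- (-167 + 2 \cdot 2601)\right) = - 4 \left(- (-167 + 5202)\right) = - 4 \left(\left(-1\right) 5035\right) = \left(-4\right) \left(-5035\right) = 20140$)
$x = \frac{257670848427}{5437669}$ ($x = - 3 \left(\left(\frac{88}{-11588} + \frac{6582}{11262}\right) - 15796\right) = - 3 \left(\left(88 \left(- \frac{1}{11588}\right) + 6582 \cdot \frac{1}{11262}\right) - 15796\right) = - 3 \left(\left(- \frac{22}{2897} + \frac{1097}{1877}\right) - 15796\right) = - 3 \left(\frac{3136715}{5437669} - 15796\right) = \left(-3\right) \left(- \frac{85890282809}{5437669}\right) = \frac{257670848427}{5437669} \approx 47386.0$)
$x - b = \frac{257670848427}{5437669} - 20140 = \frac{148156194767}{5437669}$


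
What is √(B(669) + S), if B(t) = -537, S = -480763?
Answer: 10*I*√4813 ≈ 693.76*I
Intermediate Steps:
√(B(669) + S) = √(-537 - 480763) = √(-481300) = 10*I*√4813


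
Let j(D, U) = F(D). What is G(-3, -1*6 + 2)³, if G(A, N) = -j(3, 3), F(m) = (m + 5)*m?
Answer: -13824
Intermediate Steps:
F(m) = m*(5 + m) (F(m) = (5 + m)*m = m*(5 + m))
j(D, U) = D*(5 + D)
G(A, N) = -24 (G(A, N) = -3*(5 + 3) = -3*8 = -1*24 = -24)
G(-3, -1*6 + 2)³ = (-24)³ = -13824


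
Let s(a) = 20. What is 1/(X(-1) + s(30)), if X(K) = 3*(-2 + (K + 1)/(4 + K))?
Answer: 1/14 ≈ 0.071429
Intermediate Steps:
X(K) = -6 + 3*(1 + K)/(4 + K) (X(K) = 3*(-2 + (1 + K)/(4 + K)) = -6 + 3*(1 + K)/(4 + K))
1/(X(-1) + s(30)) = 1/(3*(-7 - 1*(-1))/(4 - 1) + 20) = 1/(3*(-7 + 1)/3 + 20) = 1/(3*(⅓)*(-6) + 20) = 1/(-6 + 20) = 1/14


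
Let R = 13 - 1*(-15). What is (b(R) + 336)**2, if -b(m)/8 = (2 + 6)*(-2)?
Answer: 215296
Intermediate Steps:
R = 28 (R = 13 + 15 = 28)
b(m) = 128 (b(m) = -8*(2 + 6)*(-2) = -64*(-2) = -8*(-16) = 128)
(b(R) + 336)**2 = (128 + 336)**2 = 464**2 = 215296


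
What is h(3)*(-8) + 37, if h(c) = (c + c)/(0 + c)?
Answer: 21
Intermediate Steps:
h(c) = 2 (h(c) = (2*c)/c = 2)
h(3)*(-8) + 37 = 2*(-8) + 37 = -16 + 37 = 21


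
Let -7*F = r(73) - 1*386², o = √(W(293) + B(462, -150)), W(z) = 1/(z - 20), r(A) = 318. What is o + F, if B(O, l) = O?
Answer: 148678/7 + √34432671/273 ≈ 21261.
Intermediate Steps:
W(z) = 1/(-20 + z)
o = √34432671/273 (o = √(1/(-20 + 293) + 462) = √(1/273 + 462) = √(126127/273) = √34432671/273 ≈ 21.494)
F = 148678/7 (F = -(318 - 1*386²)/7 = -(318 - 1*148996)/7 = -(318 - 148996)/7 = -⅐*(-148678) = 148678/7 ≈ 21240.)
o + F = √34432671/273 + 148678/7 = 148678/7 + √34432671/273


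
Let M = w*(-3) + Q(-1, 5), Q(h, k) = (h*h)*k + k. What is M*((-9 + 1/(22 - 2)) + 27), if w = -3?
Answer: 6859/20 ≈ 342.95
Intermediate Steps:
Q(h, k) = k + k*h² (Q(h, k) = h²*k + k = k*h² + k = k + k*h²)
M = 19 (M = -3*(-3) + 5*(1 + (-1)²) = 9 + 5*(1 + 1) = 9 + 5*2 = 9 + 10 = 19)
M*((-9 + 1/(22 - 2)) + 27) = 19*((-9 + 1/(22 - 2)) + 27) = 19*((-9 + 1/20) + 27) = 19*(-179/20 + 27) = 19*(361/20) = 6859/20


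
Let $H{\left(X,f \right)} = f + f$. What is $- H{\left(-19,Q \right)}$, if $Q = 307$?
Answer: $-614$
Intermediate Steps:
$H{\left(X,f \right)} = 2 f$
$- H{\left(-19,Q \right)} = - 2 \cdot 307 = \left(-1\right) 614 = -614$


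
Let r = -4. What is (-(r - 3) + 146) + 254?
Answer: 407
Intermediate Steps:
(-(r - 3) + 146) + 254 = (-(-4 - 3) + 146) + 254 = (-1*(-7) + 146) + 254 = (7 + 146) + 254 = 153 + 254 = 407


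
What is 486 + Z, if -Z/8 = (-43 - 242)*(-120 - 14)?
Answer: -305034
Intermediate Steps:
Z = -305520 (Z = -8*(-43 - 242)*(-120 - 14) = -(-2280)*(-134) = -8*38190 = -305520)
486 + Z = 486 - 305520 = -305034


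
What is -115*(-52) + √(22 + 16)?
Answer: 5980 + √38 ≈ 5986.2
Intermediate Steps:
-115*(-52) + √(22 + 16) = 5980 + √38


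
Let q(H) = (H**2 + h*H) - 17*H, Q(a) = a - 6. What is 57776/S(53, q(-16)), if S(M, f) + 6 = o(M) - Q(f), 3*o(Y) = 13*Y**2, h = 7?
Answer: 173328/35269 ≈ 4.9145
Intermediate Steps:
o(Y) = 13*Y**2/3 (o(Y) = (13*Y**2)/3 = 13*Y**2/3)
Q(a) = -6 + a
q(H) = H**2 - 10*H (q(H) = (H**2 + 7*H) - 17*H = H**2 - 10*H)
S(M, f) = -f + 13*M**2/3 (S(M, f) = -6 + (13*M**2/3 - (-6 + f)) = -6 + (13*M**2/3 + (6 - f)) = -6 + (6 - f + 13*M**2/3) = -f + 13*M**2/3)
57776/S(53, q(-16)) = 57776/(-(-16)*(-10 - 16) + (13/3)*53**2) = 57776/(-(-16)*(-26) + (13/3)*2809) = 57776/(-1*416 + 36517/3) = 57776/(-416 + 36517/3) = 57776/(35269/3) = 57776*(3/35269) = 173328/35269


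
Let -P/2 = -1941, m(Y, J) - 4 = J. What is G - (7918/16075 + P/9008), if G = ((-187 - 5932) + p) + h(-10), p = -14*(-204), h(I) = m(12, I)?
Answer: -236748348447/72401800 ≈ -3269.9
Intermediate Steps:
m(Y, J) = 4 + J
h(I) = 4 + I
P = 3882 (P = -2*(-1941) = 3882)
p = 2856
G = -3269 (G = ((-187 - 5932) + 2856) + (4 - 10) = (-6119 + 2856) - 6 = -3263 - 6 = -3269)
G - (7918/16075 + P/9008) = -3269 - (7918/16075 + 3882/9008) = -3269 - (7918*(1/16075) + 3882*(1/9008)) = -3269 - (7918/16075 + 1941/4504) = -3269 - 1*66864247/72401800 = -3269 - 66864247/72401800 = -236748348447/72401800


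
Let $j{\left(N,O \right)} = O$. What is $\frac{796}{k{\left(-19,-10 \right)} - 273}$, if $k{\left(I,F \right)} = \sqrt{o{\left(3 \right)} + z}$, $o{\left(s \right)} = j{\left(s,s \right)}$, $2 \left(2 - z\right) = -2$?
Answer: $- \frac{72436}{24841} - \frac{796 \sqrt{6}}{74523} \approx -2.9422$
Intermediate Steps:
$z = 3$ ($z = 2 - -1 = 2 + 1 = 3$)
$o{\left(s \right)} = s$
$k{\left(I,F \right)} = \sqrt{6}$ ($k{\left(I,F \right)} = \sqrt{3 + 3} = \sqrt{6}$)
$\frac{796}{k{\left(-19,-10 \right)} - 273} = \frac{796}{\sqrt{6} - 273} = \frac{796}{-273 + \sqrt{6}}$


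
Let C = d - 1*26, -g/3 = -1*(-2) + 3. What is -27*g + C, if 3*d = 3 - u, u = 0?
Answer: 380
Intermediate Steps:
d = 1 (d = (3 - 1*0)/3 = (3 + 0)/3 = (⅓)*3 = 1)
g = -15 (g = -3*(-1*(-2) + 3) = -3*(2 + 3) = -3*5 = -15)
C = -25 (C = 1 - 1*26 = 1 - 26 = -25)
-27*g + C = -27*(-15) - 25 = 405 - 25 = 380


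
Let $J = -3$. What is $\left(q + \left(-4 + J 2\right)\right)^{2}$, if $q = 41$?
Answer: $961$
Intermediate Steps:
$\left(q + \left(-4 + J 2\right)\right)^{2} = \left(41 - 10\right)^{2} = 31^{2} = 961$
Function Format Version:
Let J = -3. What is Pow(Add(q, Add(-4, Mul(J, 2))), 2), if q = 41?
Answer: 961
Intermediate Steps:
Pow(Add(q, Add(-4, Mul(J, 2))), 2) = Pow(Add(41, Add(-4, Mul(-3, 2))), 2) = Pow(Add(41, Add(-4, -6)), 2) = Pow(Add(41, -10), 2) = Pow(31, 2) = 961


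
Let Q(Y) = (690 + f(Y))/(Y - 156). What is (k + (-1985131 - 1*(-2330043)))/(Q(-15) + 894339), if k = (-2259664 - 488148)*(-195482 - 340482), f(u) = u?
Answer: 13990922228960/8496183 ≈ 1.6467e+6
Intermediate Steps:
Q(Y) = (690 + Y)/(-156 + Y) (Q(Y) = (690 + Y)/(Y - 156) = (690 + Y)/(-156 + Y))
k = 1472728310768 (k = -2747812*(-535964) = 1472728310768)
(k + (-1985131 - 1*(-2330043)))/(Q(-15) + 894339) = (1472728310768 + (-1985131 - 1*(-2330043)))/((690 - 15)/(-156 - 15) + 894339) = (1472728310768 + (-1985131 + 2330043))/(675/(-171) + 894339) = (1472728310768 + 344912)/(-1/171*675 + 894339) = 1472728655680/(-75/19 + 894339) = 1472728655680/(16992366/19) = 1472728655680*(19/16992366) = 13990922228960/8496183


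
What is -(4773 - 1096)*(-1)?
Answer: 3677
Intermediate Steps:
-(4773 - 1096)*(-1) = -3677*(-1) = -1*(-3677) = 3677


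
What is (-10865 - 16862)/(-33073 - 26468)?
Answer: 27727/59541 ≈ 0.46568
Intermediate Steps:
(-10865 - 16862)/(-33073 - 26468) = -27727/(-59541) = -27727*(-1/59541) = 27727/59541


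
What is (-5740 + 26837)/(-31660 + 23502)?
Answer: -21097/8158 ≈ -2.5861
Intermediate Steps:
(-5740 + 26837)/(-31660 + 23502) = 21097/(-8158) = 21097*(-1/8158) = -21097/8158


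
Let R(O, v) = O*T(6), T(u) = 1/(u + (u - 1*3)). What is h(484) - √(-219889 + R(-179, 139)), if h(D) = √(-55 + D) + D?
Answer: 484 + √429 - 2*I*√494795/3 ≈ 504.71 - 468.94*I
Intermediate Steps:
T(u) = 1/(-3 + 2*u) (T(u) = 1/(u + (u - 3)) = 1/(u + (-3 + u)) = 1/(-3 + 2*u))
R(O, v) = O/9 (R(O, v) = O/(-3 + 2*6) = O/(-3 + 12) = O/9)
h(D) = D + √(-55 + D)
h(484) - √(-219889 + R(-179, 139)) = (484 + √(-55 + 484)) - √(-219889 + (⅑)*(-179)) = (484 + √429) - √(-219889 - 179/9) = (484 + √429) - √(-1979180/9) = (484 + √429) - 2*I*√494795/3 = 484 + √429 - 2*I*√494795/3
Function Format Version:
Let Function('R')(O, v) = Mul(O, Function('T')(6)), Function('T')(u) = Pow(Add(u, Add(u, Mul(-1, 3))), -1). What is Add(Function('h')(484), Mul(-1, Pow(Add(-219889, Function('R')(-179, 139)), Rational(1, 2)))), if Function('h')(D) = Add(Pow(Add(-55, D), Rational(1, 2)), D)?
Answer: Add(484, Pow(429, Rational(1, 2)), Mul(Rational(-2, 3), I, Pow(494795, Rational(1, 2)))) ≈ Add(504.71, Mul(-468.94, I))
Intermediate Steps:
Function('T')(u) = Pow(Add(-3, Mul(2, u)), -1) (Function('T')(u) = Pow(Add(u, Add(u, -3)), -1) = Pow(Add(u, Add(-3, u)), -1) = Pow(Add(-3, Mul(2, u)), -1))
Function('R')(O, v) = Mul(Rational(1, 9), O) (Function('R')(O, v) = Mul(O, Pow(Add(-3, Mul(2, 6)), -1)) = Mul(O, Pow(Add(-3, 12), -1)) = Mul(O, Pow(9, -1)) = Mul(O, Rational(1, 9)) = Mul(Rational(1, 9), O))
Function('h')(D) = Add(D, Pow(Add(-55, D), Rational(1, 2)))
Add(Function('h')(484), Mul(-1, Pow(Add(-219889, Function('R')(-179, 139)), Rational(1, 2)))) = Add(Add(484, Pow(Add(-55, 484), Rational(1, 2))), Mul(-1, Pow(Add(-219889, Mul(Rational(1, 9), -179)), Rational(1, 2)))) = Add(Add(484, Pow(429, Rational(1, 2))), Mul(-1, Pow(Add(-219889, Rational(-179, 9)), Rational(1, 2)))) = Add(Add(484, Pow(429, Rational(1, 2))), Mul(-1, Pow(Rational(-1979180, 9), Rational(1, 2)))) = Add(Add(484, Pow(429, Rational(1, 2))), Mul(-1, Mul(Rational(2, 3), I, Pow(494795, Rational(1, 2))))) = Add(Add(484, Pow(429, Rational(1, 2))), Mul(Rational(-2, 3), I, Pow(494795, Rational(1, 2)))) = Add(484, Pow(429, Rational(1, 2)), Mul(Rational(-2, 3), I, Pow(494795, Rational(1, 2))))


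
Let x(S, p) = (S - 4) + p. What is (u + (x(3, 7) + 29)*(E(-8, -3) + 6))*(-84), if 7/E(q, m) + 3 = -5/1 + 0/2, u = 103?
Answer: -47439/2 ≈ -23720.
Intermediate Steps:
x(S, p) = -4 + S + p (x(S, p) = (-4 + S) + p = -4 + S + p)
E(q, m) = -7/8 (E(q, m) = 7/(-3 + (-5/1 + 0/2)) = 7/(-3 + (-5*1 + 0*(½))) = 7/(-3 + (-5 + 0)) = 7/(-3 - 5) = 7/(-8) = 7*(-⅛) = -7/8)
(u + (x(3, 7) + 29)*(E(-8, -3) + 6))*(-84) = (103 + ((-4 + 3 + 7) + 29)*(-7/8 + 6))*(-84) = (103 + (6 + 29)*(41/8))*(-84) = (103 + 35*(41/8))*(-84) = (103 + 1435/8)*(-84) = (2259/8)*(-84) = -47439/2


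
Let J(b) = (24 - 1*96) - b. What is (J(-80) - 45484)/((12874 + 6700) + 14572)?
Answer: -22738/17073 ≈ -1.3318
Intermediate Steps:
J(b) = -72 - b (J(b) = (24 - 96) - b = -72 - b)
(J(-80) - 45484)/((12874 + 6700) + 14572) = ((-72 - 1*(-80)) - 45484)/((12874 + 6700) + 14572) = ((-72 + 80) - 45484)/(19574 + 14572) = (8 - 45484)/34146 = -45476*1/34146 = -22738/17073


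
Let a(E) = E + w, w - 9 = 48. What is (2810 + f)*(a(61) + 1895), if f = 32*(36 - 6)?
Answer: 7589010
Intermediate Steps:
w = 57 (w = 9 + 48 = 57)
a(E) = 57 + E (a(E) = E + 57 = 57 + E)
f = 960 (f = 32*30 = 960)
(2810 + f)*(a(61) + 1895) = (2810 + 960)*((57 + 61) + 1895) = 3770*(118 + 1895) = 3770*2013 = 7589010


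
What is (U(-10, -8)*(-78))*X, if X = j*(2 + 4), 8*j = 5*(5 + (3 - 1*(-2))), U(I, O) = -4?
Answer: 11700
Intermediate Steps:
j = 25/4 (j = (5*(5 + (3 - 1*(-2))))/8 = (5*(5 + (3 + 2)))/8 = (5*(5 + 5))/8 = (5*10)/8 = (1/8)*50 = 25/4 ≈ 6.2500)
X = 75/2 (X = 25*(2 + 4)/4 = (25/4)*6 = 75/2 ≈ 37.500)
(U(-10, -8)*(-78))*X = -4*(-78)*(75/2) = 312*(75/2) = 11700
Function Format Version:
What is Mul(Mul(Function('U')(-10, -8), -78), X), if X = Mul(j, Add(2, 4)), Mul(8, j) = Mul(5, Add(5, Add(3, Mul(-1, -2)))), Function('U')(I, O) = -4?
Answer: 11700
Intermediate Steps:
j = Rational(25, 4) (j = Mul(Rational(1, 8), Mul(5, Add(5, Add(3, Mul(-1, -2))))) = Mul(Rational(1, 8), Mul(5, Add(5, Add(3, 2)))) = Mul(Rational(1, 8), Mul(5, Add(5, 5))) = Mul(Rational(1, 8), Mul(5, 10)) = Mul(Rational(1, 8), 50) = Rational(25, 4) ≈ 6.2500)
X = Rational(75, 2) (X = Mul(Rational(25, 4), Add(2, 4)) = Mul(Rational(25, 4), 6) = Rational(75, 2) ≈ 37.500)
Mul(Mul(Function('U')(-10, -8), -78), X) = Mul(Mul(-4, -78), Rational(75, 2)) = Mul(312, Rational(75, 2)) = 11700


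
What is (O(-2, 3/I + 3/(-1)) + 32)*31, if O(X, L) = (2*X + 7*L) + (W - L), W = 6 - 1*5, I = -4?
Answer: 403/2 ≈ 201.50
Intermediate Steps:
W = 1 (W = 6 - 5 = 1)
O(X, L) = 1 + 2*X + 6*L (O(X, L) = (2*X + 7*L) + (1 - L) = 1 + 2*X + 6*L)
(O(-2, 3/I + 3/(-1)) + 32)*31 = ((1 + 2*(-2) + 6*(3/(-4) + 3/(-1))) + 32)*31 = ((1 - 4 + 6*(3*(-¼) + 3*(-1))) + 32)*31 = ((1 - 4 + 6*(-¾ - 3)) + 32)*31 = ((1 - 4 + 6*(-15/4)) + 32)*31 = ((1 - 4 - 45/2) + 32)*31 = (-51/2 + 32)*31 = (13/2)*31 = 403/2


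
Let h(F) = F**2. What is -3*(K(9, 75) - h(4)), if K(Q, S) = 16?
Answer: 0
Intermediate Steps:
-3*(K(9, 75) - h(4)) = -3*(16 - 1*4**2) = -3*(16 - 1*16) = -3*(16 - 16) = -3*0 = 0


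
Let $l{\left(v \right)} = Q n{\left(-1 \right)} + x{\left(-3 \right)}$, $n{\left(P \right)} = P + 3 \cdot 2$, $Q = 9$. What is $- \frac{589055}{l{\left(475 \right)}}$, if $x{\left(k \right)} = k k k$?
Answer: $- \frac{589055}{18} \approx -32725.0$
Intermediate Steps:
$x{\left(k \right)} = k^{3}$ ($x{\left(k \right)} = k^{2} k = k^{3}$)
$n{\left(P \right)} = 6 + P$ ($n{\left(P \right)} = P + 6 = 6 + P$)
$l{\left(v \right)} = 18$ ($l{\left(v \right)} = 9 \left(6 - 1\right) + \left(-3\right)^{3} = 9 \cdot 5 - 27 = 45 - 27 = 18$)
$- \frac{589055}{l{\left(475 \right)}} = - \frac{589055}{18}$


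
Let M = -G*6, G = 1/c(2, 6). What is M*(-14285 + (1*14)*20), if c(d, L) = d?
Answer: 42015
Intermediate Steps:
G = ½ (G = 1/2 = ½ ≈ 0.50000)
M = -3 (M = -1*½*6 = -½*6 = -3)
M*(-14285 + (1*14)*20) = -3*(-14285 + (1*14)*20) = -3*(-14285 + 14*20) = -3*(-14285 + 280) = -3*(-14005) = 42015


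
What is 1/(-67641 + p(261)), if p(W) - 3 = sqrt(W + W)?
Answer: -11273/762483087 - sqrt(58)/1524966174 ≈ -1.4790e-5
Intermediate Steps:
p(W) = 3 + sqrt(2)*sqrt(W) (p(W) = 3 + sqrt(W + W) = 3 + sqrt(2*W) = 3 + sqrt(2)*sqrt(W))
1/(-67641 + p(261)) = 1/(-67641 + (3 + sqrt(2)*sqrt(261))) = 1/(-67641 + (3 + sqrt(2)*(3*sqrt(29)))) = 1/(-67641 + (3 + 3*sqrt(58))) = 1/(-67638 + 3*sqrt(58))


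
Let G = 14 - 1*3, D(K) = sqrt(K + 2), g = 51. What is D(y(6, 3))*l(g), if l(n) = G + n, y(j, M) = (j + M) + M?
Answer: 62*sqrt(14) ≈ 231.98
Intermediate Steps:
y(j, M) = j + 2*M (y(j, M) = (M + j) + M = j + 2*M)
D(K) = sqrt(2 + K)
G = 11 (G = 14 - 3 = 11)
l(n) = 11 + n
D(y(6, 3))*l(g) = sqrt(2 + (6 + 2*3))*(11 + 51) = sqrt(2 + (6 + 6))*62 = sqrt(2 + 12)*62 = sqrt(14)*62 = 62*sqrt(14)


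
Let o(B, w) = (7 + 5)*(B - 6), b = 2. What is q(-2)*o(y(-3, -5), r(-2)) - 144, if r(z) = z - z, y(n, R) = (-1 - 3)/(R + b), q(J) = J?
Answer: -32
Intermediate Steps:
y(n, R) = -4/(2 + R) (y(n, R) = (-1 - 3)/(R + 2) = -4/(2 + R))
r(z) = 0
o(B, w) = -72 + 12*B (o(B, w) = 12*(-6 + B) = -72 + 12*B)
q(-2)*o(y(-3, -5), r(-2)) - 144 = -2*(-72 + 12*(-4/(2 - 5))) - 144 = -2*(-72 + 12*(-4/(-3))) - 144 = -2*(-72 + 12*(-4*(-1/3))) - 144 = -2*(-72 + 12*(4/3)) - 144 = -2*(-72 + 16) - 144 = -2*(-56) - 144 = 112 - 144 = -32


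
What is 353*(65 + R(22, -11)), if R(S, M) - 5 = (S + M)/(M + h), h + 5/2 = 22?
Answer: 427836/17 ≈ 25167.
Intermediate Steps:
h = 39/2 (h = -5/2 + 22 = 39/2 ≈ 19.500)
R(S, M) = 5 + (M + S)/(39/2 + M) (R(S, M) = 5 + (S + M)/(M + 39/2) = 5 + (M + S)/(39/2 + M))
353*(65 + R(22, -11)) = 353*(65 + (195 + 2*22 + 12*(-11))/(39 + 2*(-11))) = 353*(65 + (195 + 44 - 132)/(39 - 22)) = 353*(65 + 107/17) = 353*(1212/17) = 427836/17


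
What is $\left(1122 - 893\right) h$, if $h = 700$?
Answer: $160300$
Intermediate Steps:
$\left(1122 - 893\right) h = \left(1122 - 893\right) 700 = 229 \cdot 700 = 160300$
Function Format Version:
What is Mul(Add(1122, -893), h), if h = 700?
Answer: 160300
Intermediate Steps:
Mul(Add(1122, -893), h) = Mul(Add(1122, -893), 700) = Mul(229, 700) = 160300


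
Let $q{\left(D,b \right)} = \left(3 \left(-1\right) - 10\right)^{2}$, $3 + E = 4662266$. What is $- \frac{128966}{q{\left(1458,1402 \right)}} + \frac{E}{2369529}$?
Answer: $- \frac{304800754567}{400450401} \approx -761.14$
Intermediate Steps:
$E = 4662263$ ($E = -3 + 4662266 = 4662263$)
$q{\left(D,b \right)} = 169$ ($q{\left(D,b \right)} = \left(-3 - 10\right)^{2} = \left(-13\right)^{2} = 169$)
$- \frac{128966}{q{\left(1458,1402 \right)}} + \frac{E}{2369529} = - \frac{128966}{169} + \frac{4662263}{2369529} = - \frac{304800754567}{400450401}$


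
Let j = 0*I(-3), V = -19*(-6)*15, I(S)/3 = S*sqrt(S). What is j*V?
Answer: 0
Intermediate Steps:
I(S) = 3*S**(3/2) (I(S) = 3*(S*sqrt(S)) = 3*S**(3/2))
V = 1710 (V = 114*15 = 1710)
j = 0 (j = 0*(3*(-3)**(3/2)) = 0*(3*(-3*I*sqrt(3))) = 0*(-9*I*sqrt(3)) = 0)
j*V = 0*1710 = 0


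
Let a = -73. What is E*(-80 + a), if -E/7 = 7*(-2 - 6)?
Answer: -59976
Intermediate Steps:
E = 392 (E = -49*(-2 - 6) = -49*(-8) = -7*(-56) = 392)
E*(-80 + a) = 392*(-80 - 73) = 392*(-153) = -59976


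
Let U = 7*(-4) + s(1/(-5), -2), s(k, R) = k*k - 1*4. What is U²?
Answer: 638401/625 ≈ 1021.4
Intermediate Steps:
s(k, R) = -4 + k² (s(k, R) = k² - 4 = -4 + k²)
U = -799/25 (U = 7*(-4) + (-4 + (1/(-5))²) = -28 + (-4 + (-⅕)²) = -28 + (-4 + 1/25) = -28 - 99/25 = -799/25 ≈ -31.960)
U² = (-799/25)² = 638401/625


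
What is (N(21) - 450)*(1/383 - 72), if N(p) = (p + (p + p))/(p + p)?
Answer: 24734775/766 ≈ 32291.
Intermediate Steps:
N(p) = 3/2 (N(p) = (p + 2*p)/((2*p)) = (3*p)*(1/(2*p)) = 3/2)
(N(21) - 450)*(1/383 - 72) = (3/2 - 450)*(1/383 - 72) = -897*(1/383 - 72)/2 = -897/2*(-27575/383) = 24734775/766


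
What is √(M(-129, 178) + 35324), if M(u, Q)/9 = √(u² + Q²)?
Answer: √(35324 + 45*√1933) ≈ 193.14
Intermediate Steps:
M(u, Q) = 9*√(Q² + u²) (M(u, Q) = 9*√(u² + Q²) = 9*√(Q² + u²))
√(M(-129, 178) + 35324) = √(9*√(178² + (-129)²) + 35324) = √(9*√(31684 + 16641) + 35324) = √(9*√48325 + 35324) = √(9*(5*√1933) + 35324) = √(45*√1933 + 35324) = √(35324 + 45*√1933)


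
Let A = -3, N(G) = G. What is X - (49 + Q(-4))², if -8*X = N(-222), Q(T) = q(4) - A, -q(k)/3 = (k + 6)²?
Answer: -245905/4 ≈ -61476.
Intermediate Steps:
q(k) = -3*(6 + k)² (q(k) = -3*(k + 6)² = -3*(6 + k)²)
Q(T) = -297 (Q(T) = -3*(6 + 4)² - 1*(-3) = -3*10² + 3 = -3*100 + 3 = -300 + 3 = -297)
X = 111/4 (X = -⅛*(-222) = 111/4 ≈ 27.750)
X - (49 + Q(-4))² = 111/4 - (49 - 297)² = 111/4 - 1*(-248)² = 111/4 - 1*61504 = 111/4 - 61504 = -245905/4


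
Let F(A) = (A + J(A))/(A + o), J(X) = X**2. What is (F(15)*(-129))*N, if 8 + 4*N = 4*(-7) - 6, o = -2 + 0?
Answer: 325080/13 ≈ 25006.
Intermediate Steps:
o = -2
N = -21/2 (N = -2 + (4*(-7) - 6)/4 = -2 + (-28 - 6)/4 = -2 + (1/4)*(-34) = -2 - 17/2 = -21/2 ≈ -10.500)
F(A) = (A + A**2)/(-2 + A) (F(A) = (A + A**2)/(A - 2) = (A + A**2)/(-2 + A))
(F(15)*(-129))*N = ((15*(1 + 15)/(-2 + 15))*(-129))*(-21/2) = ((15*16/13)*(-129))*(-21/2) = ((15*(1/13)*16)*(-129))*(-21/2) = ((240/13)*(-129))*(-21/2) = -30960/13*(-21/2) = 325080/13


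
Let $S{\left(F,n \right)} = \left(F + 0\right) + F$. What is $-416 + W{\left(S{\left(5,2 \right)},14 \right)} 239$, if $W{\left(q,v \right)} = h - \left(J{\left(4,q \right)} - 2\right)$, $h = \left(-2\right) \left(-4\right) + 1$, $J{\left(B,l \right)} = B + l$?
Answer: $-1133$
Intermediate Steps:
$S{\left(F,n \right)} = 2 F$ ($S{\left(F,n \right)} = F + F = 2 F$)
$h = 9$ ($h = 8 + 1 = 9$)
$W{\left(q,v \right)} = 7 - q$ ($W{\left(q,v \right)} = 9 - \left(\left(4 + q\right) - 2\right) = 9 - \left(2 + q\right) = 7 - q$)
$-416 + W{\left(S{\left(5,2 \right)},14 \right)} 239 = -416 + \left(7 - 2 \cdot 5\right) 239 = -416 + \left(7 - 10\right) 239 = -416 - 717 = -1133$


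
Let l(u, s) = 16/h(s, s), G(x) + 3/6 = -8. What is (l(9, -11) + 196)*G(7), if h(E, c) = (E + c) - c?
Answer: -18190/11 ≈ -1653.6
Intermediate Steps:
h(E, c) = E
G(x) = -17/2 (G(x) = -½ - 8 = -17/2)
l(u, s) = 16/s
(l(9, -11) + 196)*G(7) = (16/(-11) + 196)*(-17/2) = (16*(-1/11) + 196)*(-17/2) = (-16/11 + 196)*(-17/2) = (2140/11)*(-17/2) = -18190/11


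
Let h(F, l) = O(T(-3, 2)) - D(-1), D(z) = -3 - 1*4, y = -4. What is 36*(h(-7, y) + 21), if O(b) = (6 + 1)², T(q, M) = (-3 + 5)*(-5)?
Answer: 2772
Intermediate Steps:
T(q, M) = -10 (T(q, M) = 2*(-5) = -10)
O(b) = 49 (O(b) = 7² = 49)
D(z) = -7 (D(z) = -3 - 4 = -7)
h(F, l) = 56 (h(F, l) = 49 - 1*(-7) = 49 + 7 = 56)
36*(h(-7, y) + 21) = 36*(56 + 21) = 36*77 = 2772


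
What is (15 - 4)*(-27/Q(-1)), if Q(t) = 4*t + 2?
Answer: 297/2 ≈ 148.50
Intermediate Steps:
Q(t) = 2 + 4*t
(15 - 4)*(-27/Q(-1)) = (15 - 4)*(-27/(2 + 4*(-1))) = 11*(-27/(2 - 4)) = 11*(-27/(-2)) = 11*(-27*(-½)) = 11*(27/2) = 297/2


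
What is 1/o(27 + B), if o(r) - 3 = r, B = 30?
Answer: 1/60 ≈ 0.016667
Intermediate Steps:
o(r) = 3 + r
1/o(27 + B) = 1/(3 + (27 + 30)) = 1/(3 + 57) = 1/60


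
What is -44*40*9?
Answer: -15840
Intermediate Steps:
-44*40*9 = -1760*9 = -15840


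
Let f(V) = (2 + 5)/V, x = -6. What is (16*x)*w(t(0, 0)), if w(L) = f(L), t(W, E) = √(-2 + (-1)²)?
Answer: 672*I ≈ 672.0*I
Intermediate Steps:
t(W, E) = I (t(W, E) = √(-2 + 1) = √(-1) = I)
f(V) = 7/V
w(L) = 7/L
(16*x)*w(t(0, 0)) = (16*(-6))*(7/I) = -672*(-I) = -(-672)*I = 672*I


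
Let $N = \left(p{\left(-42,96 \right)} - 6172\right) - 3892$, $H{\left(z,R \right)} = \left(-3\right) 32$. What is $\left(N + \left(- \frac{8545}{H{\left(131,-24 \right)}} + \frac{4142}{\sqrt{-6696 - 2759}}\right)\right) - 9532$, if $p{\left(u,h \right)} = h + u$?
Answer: $- \frac{1867487}{96} - \frac{4142 i \sqrt{9455}}{9455} \approx -19453.0 - 42.597 i$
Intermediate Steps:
$H{\left(z,R \right)} = -96$
$N = -10010$ ($N = \left(\left(96 - 42\right) - 6172\right) - 3892 = \left(54 - 6172\right) - 3892 = -6118 - 3892 = -10010$)
$\left(N + \left(- \frac{8545}{H{\left(131,-24 \right)}} + \frac{4142}{\sqrt{-6696 - 2759}}\right)\right) - 9532 = \left(-10010 + \left(- \frac{8545}{-96} + \frac{4142}{\sqrt{-6696 - 2759}}\right)\right) - 9532 = \left(-10010 + \left(\left(-8545\right) \left(- \frac{1}{96}\right) + \frac{4142}{\sqrt{-9455}}\right)\right) - 9532 = \left(-10010 + \left(\frac{8545}{96} + \frac{4142}{i \sqrt{9455}}\right)\right) - 9532 = \left(-10010 + \left(\frac{8545}{96} + 4142 \left(- \frac{i \sqrt{9455}}{9455}\right)\right)\right) - 9532 = \left(-10010 + \left(\frac{8545}{96} - \frac{4142 i \sqrt{9455}}{9455}\right)\right) - 9532 = \left(- \frac{952415}{96} - \frac{4142 i \sqrt{9455}}{9455}\right) - 9532 = - \frac{1867487}{96} - \frac{4142 i \sqrt{9455}}{9455}$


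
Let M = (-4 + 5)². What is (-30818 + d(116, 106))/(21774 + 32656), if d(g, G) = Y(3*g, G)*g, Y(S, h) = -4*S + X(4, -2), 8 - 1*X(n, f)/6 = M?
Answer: -93709/27215 ≈ -3.4433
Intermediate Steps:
M = 1 (M = 1² = 1)
X(n, f) = 42 (X(n, f) = 48 - 6*1 = 48 - 6 = 42)
Y(S, h) = 42 - 4*S (Y(S, h) = -4*S + 42 = 42 - 4*S)
d(g, G) = g*(42 - 12*g) (d(g, G) = (42 - 12*g)*g = g*(42 - 12*g))
(-30818 + d(116, 106))/(21774 + 32656) = (-30818 + 6*116*(7 - 2*116))/(21774 + 32656) = (-30818 + 6*116*(7 - 232))/54430 = (-30818 + 6*116*(-225))*(1/54430) = (-30818 - 156600)*(1/54430) = -187418*1/54430 = -93709/27215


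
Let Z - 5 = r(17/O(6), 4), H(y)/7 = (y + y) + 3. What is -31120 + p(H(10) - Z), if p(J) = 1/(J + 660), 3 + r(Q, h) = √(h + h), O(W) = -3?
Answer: -20873832541/670753 + 2*√2/670753 ≈ -31120.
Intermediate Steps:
H(y) = 21 + 14*y (H(y) = 7*((y + y) + 3) = 7*(2*y + 3) = 7*(3 + 2*y) = 21 + 14*y)
r(Q, h) = -3 + √2*√h (r(Q, h) = -3 + √(h + h) = -3 + √(2*h) = -3 + √2*√h)
Z = 2 + 2*√2 (Z = 5 + (-3 + √2*√4) = 5 + (-3 + √2*2) = 5 + (-3 + 2*√2) = 2 + 2*√2 ≈ 4.8284)
p(J) = 1/(660 + J)
-31120 + p(H(10) - Z) = -31120 + 1/(660 + ((21 + 14*10) - (2 + 2*√2))) = -31120 + 1/(660 + ((21 + 140) + (-2 - 2*√2))) = -31120 + 1/(660 + (161 + (-2 - 2*√2))) = -31120 + 1/(660 + (159 - 2*√2)) = -31120 + 1/(819 - 2*√2)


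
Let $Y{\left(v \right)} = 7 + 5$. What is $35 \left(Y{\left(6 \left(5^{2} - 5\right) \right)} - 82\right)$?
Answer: $-2450$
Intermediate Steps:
$Y{\left(v \right)} = 12$
$35 \left(Y{\left(6 \left(5^{2} - 5\right) \right)} - 82\right) = 35 \left(12 - 82\right) = 35 \left(-70\right) = -2450$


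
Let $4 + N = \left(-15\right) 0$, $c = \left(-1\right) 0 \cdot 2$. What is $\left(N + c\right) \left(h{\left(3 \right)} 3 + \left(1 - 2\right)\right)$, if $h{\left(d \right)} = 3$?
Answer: $-32$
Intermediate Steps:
$c = 0$ ($c = 0 \cdot 2 = 0$)
$N = -4$ ($N = -4 - 0 = -4 + 0 = -4$)
$\left(N + c\right) \left(h{\left(3 \right)} 3 + \left(1 - 2\right)\right) = \left(-4 + 0\right) \left(3 \cdot 3 + \left(1 - 2\right)\right) = - 4 \left(9 + \left(1 - 2\right)\right) = - 4 \left(9 - 1\right) = \left(-4\right) 8 = -32$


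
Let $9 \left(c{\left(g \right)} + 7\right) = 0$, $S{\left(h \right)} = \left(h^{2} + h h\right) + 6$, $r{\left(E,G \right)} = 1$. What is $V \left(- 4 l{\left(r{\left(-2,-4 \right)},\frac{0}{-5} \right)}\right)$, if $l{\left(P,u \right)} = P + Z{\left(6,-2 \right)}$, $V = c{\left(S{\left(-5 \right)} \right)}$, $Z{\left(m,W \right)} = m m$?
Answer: $1036$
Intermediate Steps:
$Z{\left(m,W \right)} = m^{2}$
$S{\left(h \right)} = 6 + 2 h^{2}$ ($S{\left(h \right)} = \left(h^{2} + h^{2}\right) + 6 = 2 h^{2} + 6 = 6 + 2 h^{2}$)
$c{\left(g \right)} = -7$ ($c{\left(g \right)} = -7 + \frac{1}{9} \cdot 0 = -7 + 0 = -7$)
$V = -7$
$l{\left(P,u \right)} = 36 + P$ ($l{\left(P,u \right)} = P + 6^{2} = P + 36 = 36 + P$)
$V \left(- 4 l{\left(r{\left(-2,-4 \right)},\frac{0}{-5} \right)}\right) = - 7 \left(- 4 \left(36 + 1\right)\right) = - 7 \left(\left(-4\right) 37\right) = \left(-7\right) \left(-148\right) = 1036$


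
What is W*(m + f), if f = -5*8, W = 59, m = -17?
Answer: -3363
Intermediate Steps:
f = -40
W*(m + f) = 59*(-17 - 40) = 59*(-57) = -3363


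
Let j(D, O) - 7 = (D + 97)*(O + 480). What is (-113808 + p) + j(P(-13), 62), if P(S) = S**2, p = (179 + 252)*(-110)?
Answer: -17039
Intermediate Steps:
p = -47410 (p = 431*(-110) = -47410)
j(D, O) = 7 + (97 + D)*(480 + O) (j(D, O) = 7 + (D + 97)*(O + 480) = 7 + (97 + D)*(480 + O))
(-113808 + p) + j(P(-13), 62) = (-113808 - 47410) + (46567 + 97*62 + 480*(-13)**2 + (-13)**2*62) = -161218 + (46567 + 6014 + 480*169 + 169*62) = -161218 + (46567 + 6014 + 81120 + 10478) = -161218 + 144179 = -17039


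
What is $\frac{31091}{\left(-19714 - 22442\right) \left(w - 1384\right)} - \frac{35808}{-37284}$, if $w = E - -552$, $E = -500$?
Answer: $\frac{167653547065}{174463617744} \approx 0.96097$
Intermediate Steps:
$w = 52$ ($w = -500 - -552 = -500 + 552 = 52$)
$\frac{31091}{\left(-19714 - 22442\right) \left(w - 1384\right)} - \frac{35808}{-37284} = \frac{31091}{\left(-19714 - 22442\right) \left(52 - 1384\right)} - \frac{35808}{-37284} = \frac{31091}{\left(-42156\right) \left(-1332\right)} - - \frac{2984}{3107} = \frac{31091}{56151792} + \frac{2984}{3107} = \frac{167653547065}{174463617744}$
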